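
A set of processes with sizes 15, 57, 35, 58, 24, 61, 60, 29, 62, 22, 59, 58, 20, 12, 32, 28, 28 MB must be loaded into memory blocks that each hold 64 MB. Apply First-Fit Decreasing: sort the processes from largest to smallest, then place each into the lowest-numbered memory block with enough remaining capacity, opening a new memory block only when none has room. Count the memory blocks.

Sorted descending: 62, 61, 60, 59, 58, 58, 57, 35, 32, 29, 28, 28, 24, 22, 20, 15, 12.
62 MB → memory block 1 (remaining 2 MB)
61 MB → memory block 2 (remaining 3 MB)
60 MB → memory block 3 (remaining 4 MB)
59 MB → memory block 4 (remaining 5 MB)
58 MB → memory block 5 (remaining 6 MB)
58 MB → memory block 6 (remaining 6 MB)
57 MB → memory block 7 (remaining 7 MB)
35 MB → memory block 8 (remaining 29 MB)
32 MB → memory block 9 (remaining 32 MB)
29 MB → memory block 8 (remaining 0 MB)
28 MB → memory block 9 (remaining 4 MB)
28 MB → memory block 10 (remaining 36 MB)
24 MB → memory block 10 (remaining 12 MB)
22 MB → memory block 11 (remaining 42 MB)
20 MB → memory block 11 (remaining 22 MB)
15 MB → memory block 11 (remaining 7 MB)
12 MB → memory block 10 (remaining 0 MB)

11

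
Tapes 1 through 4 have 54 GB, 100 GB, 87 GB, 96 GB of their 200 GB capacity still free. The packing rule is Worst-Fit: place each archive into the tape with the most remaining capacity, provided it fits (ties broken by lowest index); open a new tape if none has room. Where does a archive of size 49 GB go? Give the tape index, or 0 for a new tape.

Tapes with room: tape 1 (54 GB), tape 2 (100 GB), tape 3 (87 GB), tape 4 (96 GB).
Most room is tape 2 with 100 GB free.

2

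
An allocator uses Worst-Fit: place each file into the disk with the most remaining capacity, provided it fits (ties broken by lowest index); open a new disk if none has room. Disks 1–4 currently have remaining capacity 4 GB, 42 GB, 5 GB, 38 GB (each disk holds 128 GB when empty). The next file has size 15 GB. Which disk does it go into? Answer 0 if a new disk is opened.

2

Disks with room: disk 2 (42 GB), disk 4 (38 GB).
Most room is disk 2 with 42 GB free.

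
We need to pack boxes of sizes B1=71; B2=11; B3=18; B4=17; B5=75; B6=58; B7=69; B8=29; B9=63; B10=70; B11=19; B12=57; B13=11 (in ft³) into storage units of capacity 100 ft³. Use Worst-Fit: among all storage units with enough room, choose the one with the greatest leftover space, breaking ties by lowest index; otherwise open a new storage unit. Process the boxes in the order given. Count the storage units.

storage unit 1: place B1 (71 ft³), 29 ft³ left
storage unit 1: place B2 (11 ft³), 18 ft³ left
storage unit 1: place B3 (18 ft³), 0 ft³ left
storage unit 2: place B4 (17 ft³), 83 ft³ left
storage unit 2: place B5 (75 ft³), 8 ft³ left
storage unit 3: place B6 (58 ft³), 42 ft³ left
storage unit 4: place B7 (69 ft³), 31 ft³ left
storage unit 3: place B8 (29 ft³), 13 ft³ left
storage unit 5: place B9 (63 ft³), 37 ft³ left
storage unit 6: place B10 (70 ft³), 30 ft³ left
storage unit 5: place B11 (19 ft³), 18 ft³ left
storage unit 7: place B12 (57 ft³), 43 ft³ left
storage unit 7: place B13 (11 ft³), 32 ft³ left

7 storage units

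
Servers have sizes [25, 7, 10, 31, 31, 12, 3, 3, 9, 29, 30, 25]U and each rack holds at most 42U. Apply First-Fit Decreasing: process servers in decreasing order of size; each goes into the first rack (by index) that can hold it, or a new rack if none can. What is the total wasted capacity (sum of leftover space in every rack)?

37

Sorted descending: 31, 31, 30, 29, 25, 25, 12, 10, 9, 7, 3, 3.
Put 31U in rack 1; 11U remain.
Put 31U in rack 2; 11U remain.
Put 30U in rack 3; 12U remain.
Put 29U in rack 4; 13U remain.
Put 25U in rack 5; 17U remain.
Put 25U in rack 6; 17U remain.
Put 12U in rack 3; 0U remain.
Put 10U in rack 1; 1U remain.
Put 9U in rack 2; 2U remain.
Put 7U in rack 4; 6U remain.
Put 3U in rack 4; 3U remain.
Put 3U in rack 4; 0U remain.
6 racks × 42U = 252U; used 215U; unused 37U.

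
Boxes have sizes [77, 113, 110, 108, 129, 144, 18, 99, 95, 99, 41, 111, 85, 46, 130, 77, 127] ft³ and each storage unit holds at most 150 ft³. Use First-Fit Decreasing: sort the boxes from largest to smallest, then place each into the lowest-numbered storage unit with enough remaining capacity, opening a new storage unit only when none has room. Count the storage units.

Sorted descending: 144, 130, 129, 127, 113, 111, 110, 108, 99, 99, 95, 85, 77, 77, 46, 41, 18.
storage unit 1: place 144 ft³, 6 ft³ left
storage unit 2: place 130 ft³, 20 ft³ left
storage unit 3: place 129 ft³, 21 ft³ left
storage unit 4: place 127 ft³, 23 ft³ left
storage unit 5: place 113 ft³, 37 ft³ left
storage unit 6: place 111 ft³, 39 ft³ left
storage unit 7: place 110 ft³, 40 ft³ left
storage unit 8: place 108 ft³, 42 ft³ left
storage unit 9: place 99 ft³, 51 ft³ left
storage unit 10: place 99 ft³, 51 ft³ left
storage unit 11: place 95 ft³, 55 ft³ left
storage unit 12: place 85 ft³, 65 ft³ left
storage unit 13: place 77 ft³, 73 ft³ left
storage unit 14: place 77 ft³, 73 ft³ left
storage unit 9: place 46 ft³, 5 ft³ left
storage unit 8: place 41 ft³, 1 ft³ left
storage unit 2: place 18 ft³, 2 ft³ left

14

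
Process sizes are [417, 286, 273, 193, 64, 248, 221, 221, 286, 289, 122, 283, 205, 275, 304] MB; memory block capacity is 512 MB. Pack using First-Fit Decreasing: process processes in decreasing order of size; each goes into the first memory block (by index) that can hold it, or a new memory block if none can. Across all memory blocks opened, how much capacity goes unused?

921

Sorted descending: 417, 304, 289, 286, 286, 283, 275, 273, 248, 221, 221, 205, 193, 122, 64.
memory block 1: place 417 MB, 95 MB left
memory block 2: place 304 MB, 208 MB left
memory block 3: place 289 MB, 223 MB left
memory block 4: place 286 MB, 226 MB left
memory block 5: place 286 MB, 226 MB left
memory block 6: place 283 MB, 229 MB left
memory block 7: place 275 MB, 237 MB left
memory block 8: place 273 MB, 239 MB left
memory block 9: place 248 MB, 264 MB left
memory block 3: place 221 MB, 2 MB left
memory block 4: place 221 MB, 5 MB left
memory block 2: place 205 MB, 3 MB left
memory block 5: place 193 MB, 33 MB left
memory block 6: place 122 MB, 107 MB left
memory block 1: place 64 MB, 31 MB left
9 memory blocks × 512 MB = 4608 MB; used 3687 MB; unused 921 MB.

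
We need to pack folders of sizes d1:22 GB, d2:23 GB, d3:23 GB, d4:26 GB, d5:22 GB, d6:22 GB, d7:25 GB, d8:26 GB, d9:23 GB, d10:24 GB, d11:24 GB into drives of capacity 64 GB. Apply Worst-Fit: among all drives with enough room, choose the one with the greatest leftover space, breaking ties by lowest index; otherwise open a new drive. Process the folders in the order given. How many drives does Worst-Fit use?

d1 (22 GB) → drive 1 (remaining 42 GB)
d2 (23 GB) → drive 1 (remaining 19 GB)
d3 (23 GB) → drive 2 (remaining 41 GB)
d4 (26 GB) → drive 2 (remaining 15 GB)
d5 (22 GB) → drive 3 (remaining 42 GB)
d6 (22 GB) → drive 3 (remaining 20 GB)
d7 (25 GB) → drive 4 (remaining 39 GB)
d8 (26 GB) → drive 4 (remaining 13 GB)
d9 (23 GB) → drive 5 (remaining 41 GB)
d10 (24 GB) → drive 5 (remaining 17 GB)
d11 (24 GB) → drive 6 (remaining 40 GB)
Final drives: [22,23] [23,26] [22,22] [25,26] [23,24] [24].

6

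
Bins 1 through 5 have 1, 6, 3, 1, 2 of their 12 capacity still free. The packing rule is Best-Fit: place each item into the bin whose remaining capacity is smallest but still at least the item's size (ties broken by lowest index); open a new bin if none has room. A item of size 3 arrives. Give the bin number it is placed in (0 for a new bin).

Bins with room: bin 2 (6), bin 3 (3).
Tightest fit is bin 3 with 3 free.

3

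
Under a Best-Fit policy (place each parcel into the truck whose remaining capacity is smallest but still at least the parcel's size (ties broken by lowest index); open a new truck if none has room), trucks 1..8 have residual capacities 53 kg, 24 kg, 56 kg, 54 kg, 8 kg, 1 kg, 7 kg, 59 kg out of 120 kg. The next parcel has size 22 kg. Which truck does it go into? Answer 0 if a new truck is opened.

Trucks with room: truck 1 (53 kg), truck 2 (24 kg), truck 3 (56 kg), truck 4 (54 kg), truck 8 (59 kg).
Tightest fit is truck 2 with 24 kg free.

2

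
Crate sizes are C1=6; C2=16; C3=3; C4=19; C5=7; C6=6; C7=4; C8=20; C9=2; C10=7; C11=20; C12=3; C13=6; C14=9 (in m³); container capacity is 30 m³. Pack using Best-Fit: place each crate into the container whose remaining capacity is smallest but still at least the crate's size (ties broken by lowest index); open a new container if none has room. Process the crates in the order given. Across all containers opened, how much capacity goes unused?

C1 (6 m³) → container 1 (remaining 24 m³)
C2 (16 m³) → container 1 (remaining 8 m³)
C3 (3 m³) → container 1 (remaining 5 m³)
C4 (19 m³) → container 2 (remaining 11 m³)
C5 (7 m³) → container 2 (remaining 4 m³)
C6 (6 m³) → container 3 (remaining 24 m³)
C7 (4 m³) → container 2 (remaining 0 m³)
C8 (20 m³) → container 3 (remaining 4 m³)
C9 (2 m³) → container 3 (remaining 2 m³)
C10 (7 m³) → container 4 (remaining 23 m³)
C11 (20 m³) → container 4 (remaining 3 m³)
C12 (3 m³) → container 4 (remaining 0 m³)
C13 (6 m³) → container 5 (remaining 24 m³)
C14 (9 m³) → container 5 (remaining 15 m³)
5 containers × 30 m³ = 150 m³; used 128 m³; unused 22 m³.

22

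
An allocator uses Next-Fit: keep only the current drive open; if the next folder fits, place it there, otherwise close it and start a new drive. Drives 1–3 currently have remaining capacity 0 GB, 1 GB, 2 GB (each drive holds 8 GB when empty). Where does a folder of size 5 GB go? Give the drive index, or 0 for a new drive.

0

Next-Fit only looks at drive 3, which has 2 GB free.
5 GB does not fit, so a new drive is opened.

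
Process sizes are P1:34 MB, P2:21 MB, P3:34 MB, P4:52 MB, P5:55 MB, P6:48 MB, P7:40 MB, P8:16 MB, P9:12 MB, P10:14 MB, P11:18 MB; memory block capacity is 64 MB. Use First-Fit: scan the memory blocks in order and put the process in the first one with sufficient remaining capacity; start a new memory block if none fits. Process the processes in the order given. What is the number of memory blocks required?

memory block 1: place P1 (34 MB), 30 MB left
memory block 1: place P2 (21 MB), 9 MB left
memory block 2: place P3 (34 MB), 30 MB left
memory block 3: place P4 (52 MB), 12 MB left
memory block 4: place P5 (55 MB), 9 MB left
memory block 5: place P6 (48 MB), 16 MB left
memory block 6: place P7 (40 MB), 24 MB left
memory block 2: place P8 (16 MB), 14 MB left
memory block 2: place P9 (12 MB), 2 MB left
memory block 5: place P10 (14 MB), 2 MB left
memory block 6: place P11 (18 MB), 6 MB left

6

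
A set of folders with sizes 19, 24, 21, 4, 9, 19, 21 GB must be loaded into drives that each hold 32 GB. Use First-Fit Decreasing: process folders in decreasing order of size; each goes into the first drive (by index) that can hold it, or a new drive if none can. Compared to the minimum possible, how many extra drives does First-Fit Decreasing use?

First-Fit Decreasing: [24,4] [21,9] [21] [19] [19] → 5 drives.
5 folders exceed 16 GB (half the capacity), and no two of those can share a drive, so at least 5 drives are needed.
So 5 is already optimal.

0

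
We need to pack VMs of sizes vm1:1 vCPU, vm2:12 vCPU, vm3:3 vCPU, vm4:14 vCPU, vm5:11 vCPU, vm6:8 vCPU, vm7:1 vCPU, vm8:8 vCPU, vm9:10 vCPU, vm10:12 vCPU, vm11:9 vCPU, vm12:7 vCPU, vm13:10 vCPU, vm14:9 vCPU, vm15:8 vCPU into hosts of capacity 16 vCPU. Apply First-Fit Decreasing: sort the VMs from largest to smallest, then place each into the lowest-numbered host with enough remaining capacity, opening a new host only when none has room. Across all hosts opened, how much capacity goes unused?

37

Sorted descending: 14, 12, 12, 11, 10, 10, 9, 9, 8, 8, 8, 7, 3, 1, 1.
host 1: place 14 vCPU, 2 vCPU left
host 2: place 12 vCPU, 4 vCPU left
host 3: place 12 vCPU, 4 vCPU left
host 4: place 11 vCPU, 5 vCPU left
host 5: place 10 vCPU, 6 vCPU left
host 6: place 10 vCPU, 6 vCPU left
host 7: place 9 vCPU, 7 vCPU left
host 8: place 9 vCPU, 7 vCPU left
host 9: place 8 vCPU, 8 vCPU left
host 9: place 8 vCPU, 0 vCPU left
host 10: place 8 vCPU, 8 vCPU left
host 7: place 7 vCPU, 0 vCPU left
host 2: place 3 vCPU, 1 vCPU left
host 1: place 1 vCPU, 1 vCPU left
host 1: place 1 vCPU, 0 vCPU left
10 hosts × 16 vCPU = 160 vCPU; used 123 vCPU; unused 37 vCPU.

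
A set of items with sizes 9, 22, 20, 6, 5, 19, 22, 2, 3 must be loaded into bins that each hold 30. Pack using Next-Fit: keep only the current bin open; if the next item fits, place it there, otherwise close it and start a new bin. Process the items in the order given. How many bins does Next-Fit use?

Put 9 in bin 1; 21 remain.
Put 22 in bin 2; 8 remain.
Put 20 in bin 3; 10 remain.
Put 6 in bin 3; 4 remain.
Put 5 in bin 4; 25 remain.
Put 19 in bin 4; 6 remain.
Put 22 in bin 5; 8 remain.
Put 2 in bin 5; 6 remain.
Put 3 in bin 5; 3 remain.
Final bins: [9] [22] [20,6] [5,19] [22,2,3].

5 bins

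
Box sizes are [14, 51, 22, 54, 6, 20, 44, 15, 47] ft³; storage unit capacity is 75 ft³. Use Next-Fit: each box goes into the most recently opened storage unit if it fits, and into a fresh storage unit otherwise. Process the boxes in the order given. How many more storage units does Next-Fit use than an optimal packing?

1

Next-Fit: [14,51] [22] [54,6] [20,44] [15,47] → 5 storage units.
Total size 273 ft³; any packing needs at least ⌈273/75⌉ = 4 storage units.
An optimal packing achieves that bound: [54,20] [51,22] [47,15,6] [44,14] → 4 storage units.
Excess: 5 − 4 = 1.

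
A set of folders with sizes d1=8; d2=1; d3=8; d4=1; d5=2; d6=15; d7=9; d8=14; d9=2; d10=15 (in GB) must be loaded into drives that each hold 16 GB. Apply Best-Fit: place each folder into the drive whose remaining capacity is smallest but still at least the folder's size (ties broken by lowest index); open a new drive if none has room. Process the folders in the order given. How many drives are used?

drive 1: place d1 (8 GB), 8 GB left
drive 1: place d2 (1 GB), 7 GB left
drive 2: place d3 (8 GB), 8 GB left
drive 1: place d4 (1 GB), 6 GB left
drive 1: place d5 (2 GB), 4 GB left
drive 3: place d6 (15 GB), 1 GB left
drive 4: place d7 (9 GB), 7 GB left
drive 5: place d8 (14 GB), 2 GB left
drive 5: place d9 (2 GB), 0 GB left
drive 6: place d10 (15 GB), 1 GB left

6 drives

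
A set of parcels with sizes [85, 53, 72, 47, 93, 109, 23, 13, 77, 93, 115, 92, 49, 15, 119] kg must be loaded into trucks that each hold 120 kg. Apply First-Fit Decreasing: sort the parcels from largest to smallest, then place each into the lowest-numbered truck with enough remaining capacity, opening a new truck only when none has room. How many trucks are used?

10 trucks

Sorted descending: 119, 115, 109, 93, 93, 92, 85, 77, 72, 53, 49, 47, 23, 15, 13.
119 kg → truck 1 (remaining 1 kg)
115 kg → truck 2 (remaining 5 kg)
109 kg → truck 3 (remaining 11 kg)
93 kg → truck 4 (remaining 27 kg)
93 kg → truck 5 (remaining 27 kg)
92 kg → truck 6 (remaining 28 kg)
85 kg → truck 7 (remaining 35 kg)
77 kg → truck 8 (remaining 43 kg)
72 kg → truck 9 (remaining 48 kg)
53 kg → truck 10 (remaining 67 kg)
49 kg → truck 10 (remaining 18 kg)
47 kg → truck 9 (remaining 1 kg)
23 kg → truck 4 (remaining 4 kg)
15 kg → truck 5 (remaining 12 kg)
13 kg → truck 6 (remaining 15 kg)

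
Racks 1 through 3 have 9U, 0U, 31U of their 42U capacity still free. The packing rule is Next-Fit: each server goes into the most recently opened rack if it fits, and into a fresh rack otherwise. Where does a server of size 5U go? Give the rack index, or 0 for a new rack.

Next-Fit only looks at rack 3, which has 31U free.
5U fits there.

3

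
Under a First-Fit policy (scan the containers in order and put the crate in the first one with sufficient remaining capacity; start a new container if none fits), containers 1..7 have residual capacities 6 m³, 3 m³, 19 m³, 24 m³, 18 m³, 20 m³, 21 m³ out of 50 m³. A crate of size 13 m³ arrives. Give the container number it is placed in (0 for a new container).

3

Containers with room: container 3 (19 m³), container 4 (24 m³), container 5 (18 m³), container 6 (20 m³), container 7 (21 m³).
The first with room is container 3.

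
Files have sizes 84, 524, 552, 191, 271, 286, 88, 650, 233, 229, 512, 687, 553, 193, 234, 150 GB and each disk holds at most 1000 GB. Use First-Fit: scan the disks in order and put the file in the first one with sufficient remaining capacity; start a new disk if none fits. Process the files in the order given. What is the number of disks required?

6

disk 1: place 84 GB, 916 GB left
disk 1: place 524 GB, 392 GB left
disk 2: place 552 GB, 448 GB left
disk 1: place 191 GB, 201 GB left
disk 2: place 271 GB, 177 GB left
disk 3: place 286 GB, 714 GB left
disk 1: place 88 GB, 113 GB left
disk 3: place 650 GB, 64 GB left
disk 4: place 233 GB, 767 GB left
disk 4: place 229 GB, 538 GB left
disk 4: place 512 GB, 26 GB left
disk 5: place 687 GB, 313 GB left
disk 6: place 553 GB, 447 GB left
disk 5: place 193 GB, 120 GB left
disk 6: place 234 GB, 213 GB left
disk 2: place 150 GB, 27 GB left
Final disks: [84,524,191,88] [552,271,150] [286,650] [233,229,512] [687,193] [553,234].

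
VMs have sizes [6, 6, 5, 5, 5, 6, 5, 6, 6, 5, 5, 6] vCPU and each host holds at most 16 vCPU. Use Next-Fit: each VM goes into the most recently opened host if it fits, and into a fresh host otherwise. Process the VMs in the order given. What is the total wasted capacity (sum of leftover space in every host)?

host 1: place 6 vCPU, 10 vCPU left
host 1: place 6 vCPU, 4 vCPU left
host 2: place 5 vCPU, 11 vCPU left
host 2: place 5 vCPU, 6 vCPU left
host 2: place 5 vCPU, 1 vCPU left
host 3: place 6 vCPU, 10 vCPU left
host 3: place 5 vCPU, 5 vCPU left
host 4: place 6 vCPU, 10 vCPU left
host 4: place 6 vCPU, 4 vCPU left
host 5: place 5 vCPU, 11 vCPU left
host 5: place 5 vCPU, 6 vCPU left
host 5: place 6 vCPU, 0 vCPU left
5 hosts × 16 vCPU = 80 vCPU; used 66 vCPU; unused 14 vCPU.

14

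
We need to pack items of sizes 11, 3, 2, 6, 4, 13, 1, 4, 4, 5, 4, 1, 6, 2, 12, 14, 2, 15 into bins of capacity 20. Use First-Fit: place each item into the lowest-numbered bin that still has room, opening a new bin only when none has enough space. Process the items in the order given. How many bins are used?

11 → bin 1 (remaining 9)
3 → bin 1 (remaining 6)
2 → bin 1 (remaining 4)
6 → bin 2 (remaining 14)
4 → bin 1 (remaining 0)
13 → bin 2 (remaining 1)
1 → bin 2 (remaining 0)
4 → bin 3 (remaining 16)
4 → bin 3 (remaining 12)
5 → bin 3 (remaining 7)
4 → bin 3 (remaining 3)
1 → bin 3 (remaining 2)
6 → bin 4 (remaining 14)
2 → bin 3 (remaining 0)
12 → bin 4 (remaining 2)
14 → bin 5 (remaining 6)
2 → bin 4 (remaining 0)
15 → bin 6 (remaining 5)

6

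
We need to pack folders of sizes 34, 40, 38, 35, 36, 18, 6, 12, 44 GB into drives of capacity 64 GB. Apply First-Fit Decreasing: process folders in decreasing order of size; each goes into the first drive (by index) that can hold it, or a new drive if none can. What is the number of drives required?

6 drives

Sorted descending: 44, 40, 38, 36, 35, 34, 18, 12, 6.
drive 1: place 44 GB, 20 GB left
drive 2: place 40 GB, 24 GB left
drive 3: place 38 GB, 26 GB left
drive 4: place 36 GB, 28 GB left
drive 5: place 35 GB, 29 GB left
drive 6: place 34 GB, 30 GB left
drive 1: place 18 GB, 2 GB left
drive 2: place 12 GB, 12 GB left
drive 2: place 6 GB, 6 GB left
Final drives: [44,18] [40,12,6] [38] [36] [35] [34].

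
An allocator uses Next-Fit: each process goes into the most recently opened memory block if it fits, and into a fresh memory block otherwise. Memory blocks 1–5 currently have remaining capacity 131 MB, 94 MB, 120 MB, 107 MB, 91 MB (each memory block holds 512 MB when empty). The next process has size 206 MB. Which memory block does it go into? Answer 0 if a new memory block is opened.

0

Next-Fit only looks at memory block 5, which has 91 MB free.
206 MB does not fit, so a new memory block is opened.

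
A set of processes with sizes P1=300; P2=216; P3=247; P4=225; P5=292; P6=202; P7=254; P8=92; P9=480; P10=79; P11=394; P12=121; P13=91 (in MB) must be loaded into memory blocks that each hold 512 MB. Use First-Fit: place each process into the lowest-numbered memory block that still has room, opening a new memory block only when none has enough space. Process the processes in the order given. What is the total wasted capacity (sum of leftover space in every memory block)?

591

memory block 1: place P1 (300 MB), 212 MB left
memory block 2: place P2 (216 MB), 296 MB left
memory block 2: place P3 (247 MB), 49 MB left
memory block 3: place P4 (225 MB), 287 MB left
memory block 4: place P5 (292 MB), 220 MB left
memory block 1: place P6 (202 MB), 10 MB left
memory block 3: place P7 (254 MB), 33 MB left
memory block 4: place P8 (92 MB), 128 MB left
memory block 5: place P9 (480 MB), 32 MB left
memory block 4: place P10 (79 MB), 49 MB left
memory block 6: place P11 (394 MB), 118 MB left
memory block 7: place P12 (121 MB), 391 MB left
memory block 6: place P13 (91 MB), 27 MB left
7 memory blocks × 512 MB = 3584 MB; used 2993 MB; unused 591 MB.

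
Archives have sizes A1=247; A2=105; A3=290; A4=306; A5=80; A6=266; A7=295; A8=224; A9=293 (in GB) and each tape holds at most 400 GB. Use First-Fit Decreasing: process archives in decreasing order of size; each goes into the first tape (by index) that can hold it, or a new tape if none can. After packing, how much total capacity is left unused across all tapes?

694

Sorted descending: 306, 295, 293, 290, 266, 247, 224, 105, 80.
tape 1: place 306 GB, 94 GB left
tape 2: place 295 GB, 105 GB left
tape 3: place 293 GB, 107 GB left
tape 4: place 290 GB, 110 GB left
tape 5: place 266 GB, 134 GB left
tape 6: place 247 GB, 153 GB left
tape 7: place 224 GB, 176 GB left
tape 2: place 105 GB, 0 GB left
tape 1: place 80 GB, 14 GB left
7 tapes × 400 GB = 2800 GB; used 2106 GB; unused 694 GB.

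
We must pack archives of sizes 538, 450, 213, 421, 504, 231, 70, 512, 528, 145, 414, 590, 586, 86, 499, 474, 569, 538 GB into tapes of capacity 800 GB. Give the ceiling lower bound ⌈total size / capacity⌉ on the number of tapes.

Total size = 538 + 450 + 213 + 421 + 504 + 231 + 70 + 512 + 528 + 145 + 414 + 590 + 586 + 86 + 499 + 474 + 569 + 538 = 7368 GB.
⌈7368 / 800⌉ = 10.

10 tapes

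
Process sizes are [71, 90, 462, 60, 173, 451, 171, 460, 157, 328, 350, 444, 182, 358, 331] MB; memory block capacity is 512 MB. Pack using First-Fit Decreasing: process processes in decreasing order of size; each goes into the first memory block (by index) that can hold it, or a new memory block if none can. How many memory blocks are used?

Sorted descending: 462, 460, 451, 444, 358, 350, 331, 328, 182, 173, 171, 157, 90, 71, 60.
memory block 1: place 462 MB, 50 MB left
memory block 2: place 460 MB, 52 MB left
memory block 3: place 451 MB, 61 MB left
memory block 4: place 444 MB, 68 MB left
memory block 5: place 358 MB, 154 MB left
memory block 6: place 350 MB, 162 MB left
memory block 7: place 331 MB, 181 MB left
memory block 8: place 328 MB, 184 MB left
memory block 8: place 182 MB, 2 MB left
memory block 7: place 173 MB, 8 MB left
memory block 9: place 171 MB, 341 MB left
memory block 6: place 157 MB, 5 MB left
memory block 5: place 90 MB, 64 MB left
memory block 9: place 71 MB, 270 MB left
memory block 3: place 60 MB, 1 MB left
Final memory blocks: [462] [460] [451,60] [444] [358,90] [350,157] [331,173] [328,182] [171,71].

9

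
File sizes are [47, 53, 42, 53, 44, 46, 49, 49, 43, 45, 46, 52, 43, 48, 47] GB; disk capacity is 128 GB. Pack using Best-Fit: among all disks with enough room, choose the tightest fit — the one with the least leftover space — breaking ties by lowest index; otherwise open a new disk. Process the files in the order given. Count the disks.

8 disks

47 GB → disk 1 (remaining 81 GB)
53 GB → disk 1 (remaining 28 GB)
42 GB → disk 2 (remaining 86 GB)
53 GB → disk 2 (remaining 33 GB)
44 GB → disk 3 (remaining 84 GB)
46 GB → disk 3 (remaining 38 GB)
49 GB → disk 4 (remaining 79 GB)
49 GB → disk 4 (remaining 30 GB)
43 GB → disk 5 (remaining 85 GB)
45 GB → disk 5 (remaining 40 GB)
46 GB → disk 6 (remaining 82 GB)
52 GB → disk 6 (remaining 30 GB)
43 GB → disk 7 (remaining 85 GB)
48 GB → disk 7 (remaining 37 GB)
47 GB → disk 8 (remaining 81 GB)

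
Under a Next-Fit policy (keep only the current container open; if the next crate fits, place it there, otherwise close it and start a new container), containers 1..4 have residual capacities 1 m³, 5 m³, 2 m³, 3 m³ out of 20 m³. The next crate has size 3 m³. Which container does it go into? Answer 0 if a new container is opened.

4

Next-Fit only looks at container 4, which has 3 m³ free.
3 m³ fits there.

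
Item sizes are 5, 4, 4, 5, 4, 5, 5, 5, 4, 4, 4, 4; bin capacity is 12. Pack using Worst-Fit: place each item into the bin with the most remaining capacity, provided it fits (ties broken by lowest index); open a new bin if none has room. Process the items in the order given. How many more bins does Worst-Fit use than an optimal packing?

1

Worst-Fit: [5,4] [4,5] [4,5] [5,5] [4,4,4] [4] → 6 bins.
Total size 53; any packing needs at least ⌈53/12⌉ = 5 bins.
An optimal packing achieves that bound: [5,5] [5,5] [5,4] [4,4,4] [4,4,4] → 5 bins.
Excess: 6 − 5 = 1.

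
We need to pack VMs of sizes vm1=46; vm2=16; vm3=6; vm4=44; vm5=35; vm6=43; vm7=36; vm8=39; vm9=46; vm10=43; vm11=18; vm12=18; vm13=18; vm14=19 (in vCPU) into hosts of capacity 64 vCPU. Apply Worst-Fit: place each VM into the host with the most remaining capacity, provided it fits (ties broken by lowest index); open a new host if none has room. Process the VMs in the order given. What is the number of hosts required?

8

vm1 (46 vCPU) → host 1 (remaining 18 vCPU)
vm2 (16 vCPU) → host 1 (remaining 2 vCPU)
vm3 (6 vCPU) → host 2 (remaining 58 vCPU)
vm4 (44 vCPU) → host 2 (remaining 14 vCPU)
vm5 (35 vCPU) → host 3 (remaining 29 vCPU)
vm6 (43 vCPU) → host 4 (remaining 21 vCPU)
vm7 (36 vCPU) → host 5 (remaining 28 vCPU)
vm8 (39 vCPU) → host 6 (remaining 25 vCPU)
vm9 (46 vCPU) → host 7 (remaining 18 vCPU)
vm10 (43 vCPU) → host 8 (remaining 21 vCPU)
vm11 (18 vCPU) → host 3 (remaining 11 vCPU)
vm12 (18 vCPU) → host 5 (remaining 10 vCPU)
vm13 (18 vCPU) → host 6 (remaining 7 vCPU)
vm14 (19 vCPU) → host 4 (remaining 2 vCPU)
Final hosts: [46,16] [6,44] [35,18] [43,19] [36,18] [39,18] [46] [43].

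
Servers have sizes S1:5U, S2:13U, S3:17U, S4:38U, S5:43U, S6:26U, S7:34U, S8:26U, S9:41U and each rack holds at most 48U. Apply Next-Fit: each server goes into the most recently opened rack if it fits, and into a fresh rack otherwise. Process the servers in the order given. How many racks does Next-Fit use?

rack 1: place S1 (5U), 43U left
rack 1: place S2 (13U), 30U left
rack 1: place S3 (17U), 13U left
rack 2: place S4 (38U), 10U left
rack 3: place S5 (43U), 5U left
rack 4: place S6 (26U), 22U left
rack 5: place S7 (34U), 14U left
rack 6: place S8 (26U), 22U left
rack 7: place S9 (41U), 7U left

7 racks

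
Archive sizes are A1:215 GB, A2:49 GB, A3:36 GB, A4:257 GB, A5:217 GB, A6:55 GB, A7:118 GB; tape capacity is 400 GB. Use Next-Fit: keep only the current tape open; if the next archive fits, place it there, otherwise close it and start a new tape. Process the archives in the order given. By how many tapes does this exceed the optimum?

Next-Fit: [215,49,36] [257] [217,55,118] → 3 tapes.
Total size 947 GB; any packing needs at least ⌈947/400⌉ = 3 tapes.
So 3 is already optimal.

0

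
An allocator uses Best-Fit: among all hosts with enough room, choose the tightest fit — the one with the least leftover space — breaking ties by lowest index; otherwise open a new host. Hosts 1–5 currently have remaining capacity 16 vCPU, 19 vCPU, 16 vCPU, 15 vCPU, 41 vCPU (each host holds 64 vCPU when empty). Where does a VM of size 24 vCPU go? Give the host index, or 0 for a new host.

Hosts with room: host 5 (41 vCPU).
Tightest fit is host 5 with 41 vCPU free.

5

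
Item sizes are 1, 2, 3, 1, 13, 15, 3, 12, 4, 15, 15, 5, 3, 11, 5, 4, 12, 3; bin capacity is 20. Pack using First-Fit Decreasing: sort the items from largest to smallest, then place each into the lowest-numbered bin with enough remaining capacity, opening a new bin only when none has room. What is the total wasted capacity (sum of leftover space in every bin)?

13

Sorted descending: 15, 15, 15, 13, 12, 12, 11, 5, 5, 4, 4, 3, 3, 3, 3, 2, 1, 1.
Put 15 in bin 1; 5 remain.
Put 15 in bin 2; 5 remain.
Put 15 in bin 3; 5 remain.
Put 13 in bin 4; 7 remain.
Put 12 in bin 5; 8 remain.
Put 12 in bin 6; 8 remain.
Put 11 in bin 7; 9 remain.
Put 5 in bin 1; 0 remain.
Put 5 in bin 2; 0 remain.
Put 4 in bin 3; 1 remain.
Put 4 in bin 4; 3 remain.
Put 3 in bin 4; 0 remain.
Put 3 in bin 5; 5 remain.
Put 3 in bin 5; 2 remain.
Put 3 in bin 6; 5 remain.
Put 2 in bin 5; 0 remain.
Put 1 in bin 3; 0 remain.
Put 1 in bin 6; 4 remain.
7 bins × 20 = 140; used 127; unused 13.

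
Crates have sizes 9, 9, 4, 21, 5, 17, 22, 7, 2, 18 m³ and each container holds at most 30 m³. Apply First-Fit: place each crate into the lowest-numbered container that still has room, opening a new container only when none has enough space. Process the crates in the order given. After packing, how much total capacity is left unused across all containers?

36

9 m³ → container 1 (remaining 21 m³)
9 m³ → container 1 (remaining 12 m³)
4 m³ → container 1 (remaining 8 m³)
21 m³ → container 2 (remaining 9 m³)
5 m³ → container 1 (remaining 3 m³)
17 m³ → container 3 (remaining 13 m³)
22 m³ → container 4 (remaining 8 m³)
7 m³ → container 2 (remaining 2 m³)
2 m³ → container 1 (remaining 1 m³)
18 m³ → container 5 (remaining 12 m³)
5 containers × 30 m³ = 150 m³; used 114 m³; unused 36 m³.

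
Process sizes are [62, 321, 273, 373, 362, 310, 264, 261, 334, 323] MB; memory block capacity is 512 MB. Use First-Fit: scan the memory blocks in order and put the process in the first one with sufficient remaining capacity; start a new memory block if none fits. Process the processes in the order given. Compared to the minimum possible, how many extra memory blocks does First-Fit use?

First-Fit: [62,321] [273] [373] [362] [310] [264] [261] [334] [323] → 9 memory blocks.
9 processes exceed 256 MB (half the capacity), and no two of those can share a memory block, so at least 9 memory blocks are needed.
So 9 is already optimal.

0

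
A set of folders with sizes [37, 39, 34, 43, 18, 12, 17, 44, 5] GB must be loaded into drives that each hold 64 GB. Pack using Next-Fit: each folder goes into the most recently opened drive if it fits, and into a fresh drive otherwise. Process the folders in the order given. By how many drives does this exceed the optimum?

1

Next-Fit: [37] [39] [34] [43,18] [12,17] [44,5] → 6 drives.
5 folders exceed 32 GB (half the capacity), and no two of those can share a drive, so at least 5 drives are needed.
An optimal packing achieves that bound: [44,18] [43,17] [39,12,5] [37] [34] → 5 drives.
Excess: 6 − 5 = 1.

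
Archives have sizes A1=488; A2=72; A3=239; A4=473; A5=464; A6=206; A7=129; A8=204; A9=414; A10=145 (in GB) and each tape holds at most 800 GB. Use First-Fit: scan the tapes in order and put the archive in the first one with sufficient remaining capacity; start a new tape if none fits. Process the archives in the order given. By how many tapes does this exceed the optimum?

First-Fit: [488,72,239] [473,206] [464,129,204] [414,145] → 4 tapes.
Total size 2834 GB; any packing needs at least ⌈2834/800⌉ = 4 tapes.
So 4 is already optimal.

0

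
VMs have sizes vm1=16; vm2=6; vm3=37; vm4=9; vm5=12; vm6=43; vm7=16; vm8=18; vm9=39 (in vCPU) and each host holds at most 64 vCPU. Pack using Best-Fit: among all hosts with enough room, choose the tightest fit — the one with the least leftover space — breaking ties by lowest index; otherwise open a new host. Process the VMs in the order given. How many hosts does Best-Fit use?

Put vm1 (16 vCPU) in host 1; 48 vCPU remain.
Put vm2 (6 vCPU) in host 1; 42 vCPU remain.
Put vm3 (37 vCPU) in host 1; 5 vCPU remain.
Put vm4 (9 vCPU) in host 2; 55 vCPU remain.
Put vm5 (12 vCPU) in host 2; 43 vCPU remain.
Put vm6 (43 vCPU) in host 2; 0 vCPU remain.
Put vm7 (16 vCPU) in host 3; 48 vCPU remain.
Put vm8 (18 vCPU) in host 3; 30 vCPU remain.
Put vm9 (39 vCPU) in host 4; 25 vCPU remain.

4 hosts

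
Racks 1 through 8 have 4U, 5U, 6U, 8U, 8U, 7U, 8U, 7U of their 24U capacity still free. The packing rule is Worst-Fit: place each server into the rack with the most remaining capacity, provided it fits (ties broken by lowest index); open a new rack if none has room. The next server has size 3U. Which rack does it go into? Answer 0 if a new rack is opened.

4

Racks with room: rack 1 (4U), rack 2 (5U), rack 3 (6U), rack 4 (8U), rack 5 (8U), rack 6 (7U), rack 7 (8U), rack 8 (7U).
Most room is rack 4 with 8U free.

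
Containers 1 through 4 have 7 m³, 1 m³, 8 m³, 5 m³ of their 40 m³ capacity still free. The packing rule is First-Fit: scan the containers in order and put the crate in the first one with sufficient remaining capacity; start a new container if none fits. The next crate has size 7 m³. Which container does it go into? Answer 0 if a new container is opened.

1

Containers with room: container 1 (7 m³), container 3 (8 m³).
The first with room is container 1.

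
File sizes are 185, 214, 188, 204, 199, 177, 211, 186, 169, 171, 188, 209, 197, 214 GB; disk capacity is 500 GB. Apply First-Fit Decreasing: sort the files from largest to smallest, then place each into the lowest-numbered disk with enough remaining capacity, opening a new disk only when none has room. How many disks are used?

Sorted descending: 214, 214, 211, 209, 204, 199, 197, 188, 188, 186, 185, 177, 171, 169.
Put 214 GB in disk 1; 286 GB remain.
Put 214 GB in disk 1; 72 GB remain.
Put 211 GB in disk 2; 289 GB remain.
Put 209 GB in disk 2; 80 GB remain.
Put 204 GB in disk 3; 296 GB remain.
Put 199 GB in disk 3; 97 GB remain.
Put 197 GB in disk 4; 303 GB remain.
Put 188 GB in disk 4; 115 GB remain.
Put 188 GB in disk 5; 312 GB remain.
Put 186 GB in disk 5; 126 GB remain.
Put 185 GB in disk 6; 315 GB remain.
Put 177 GB in disk 6; 138 GB remain.
Put 171 GB in disk 7; 329 GB remain.
Put 169 GB in disk 7; 160 GB remain.
Final disks: [214,214] [211,209] [204,199] [197,188] [188,186] [185,177] [171,169].

7 disks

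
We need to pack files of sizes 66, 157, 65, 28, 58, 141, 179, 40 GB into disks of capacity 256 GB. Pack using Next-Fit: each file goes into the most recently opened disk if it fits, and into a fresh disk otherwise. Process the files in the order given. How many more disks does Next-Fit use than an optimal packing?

1

Next-Fit: [66,157] [65,28,58] [141] [179,40] → 4 disks.
Total size 734 GB; any packing needs at least ⌈734/256⌉ = 3 disks.
An optimal packing achieves that bound: [179,66] [157,65,28] [141,58,40] → 3 disks.
Excess: 4 − 3 = 1.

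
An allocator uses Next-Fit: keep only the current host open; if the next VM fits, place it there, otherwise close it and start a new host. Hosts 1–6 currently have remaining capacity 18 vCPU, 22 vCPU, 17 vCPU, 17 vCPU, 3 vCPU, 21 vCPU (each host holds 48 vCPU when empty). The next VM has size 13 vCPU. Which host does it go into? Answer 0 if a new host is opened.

6

Next-Fit only looks at host 6, which has 21 vCPU free.
13 vCPU fits there.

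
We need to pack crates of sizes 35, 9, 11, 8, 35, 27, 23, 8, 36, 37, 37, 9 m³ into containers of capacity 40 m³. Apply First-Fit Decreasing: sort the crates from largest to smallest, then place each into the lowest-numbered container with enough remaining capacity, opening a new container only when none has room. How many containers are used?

8 containers

Sorted descending: 37, 37, 36, 35, 35, 27, 23, 11, 9, 9, 8, 8.
37 m³ → container 1 (remaining 3 m³)
37 m³ → container 2 (remaining 3 m³)
36 m³ → container 3 (remaining 4 m³)
35 m³ → container 4 (remaining 5 m³)
35 m³ → container 5 (remaining 5 m³)
27 m³ → container 6 (remaining 13 m³)
23 m³ → container 7 (remaining 17 m³)
11 m³ → container 6 (remaining 2 m³)
9 m³ → container 7 (remaining 8 m³)
9 m³ → container 8 (remaining 31 m³)
8 m³ → container 7 (remaining 0 m³)
8 m³ → container 8 (remaining 23 m³)
Final containers: [37] [37] [36] [35] [35] [27,11] [23,9,8] [9,8].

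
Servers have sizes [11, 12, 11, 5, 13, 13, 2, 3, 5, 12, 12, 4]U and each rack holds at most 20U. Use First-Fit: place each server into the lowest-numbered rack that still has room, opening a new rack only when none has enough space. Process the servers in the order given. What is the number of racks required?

7 racks

Put 11U in rack 1; 9U remain.
Put 12U in rack 2; 8U remain.
Put 11U in rack 3; 9U remain.
Put 5U in rack 1; 4U remain.
Put 13U in rack 4; 7U remain.
Put 13U in rack 5; 7U remain.
Put 2U in rack 1; 2U remain.
Put 3U in rack 2; 5U remain.
Put 5U in rack 2; 0U remain.
Put 12U in rack 6; 8U remain.
Put 12U in rack 7; 8U remain.
Put 4U in rack 3; 5U remain.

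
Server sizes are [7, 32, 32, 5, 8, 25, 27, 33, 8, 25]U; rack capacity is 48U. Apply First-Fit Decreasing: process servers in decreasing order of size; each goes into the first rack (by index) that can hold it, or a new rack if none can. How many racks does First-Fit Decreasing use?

Sorted descending: 33, 32, 32, 27, 25, 25, 8, 8, 7, 5.
Put 33U in rack 1; 15U remain.
Put 32U in rack 2; 16U remain.
Put 32U in rack 3; 16U remain.
Put 27U in rack 4; 21U remain.
Put 25U in rack 5; 23U remain.
Put 25U in rack 6; 23U remain.
Put 8U in rack 1; 7U remain.
Put 8U in rack 2; 8U remain.
Put 7U in rack 1; 0U remain.
Put 5U in rack 2; 3U remain.
Final racks: [33,8,7] [32,8,5] [32] [27] [25] [25].

6 racks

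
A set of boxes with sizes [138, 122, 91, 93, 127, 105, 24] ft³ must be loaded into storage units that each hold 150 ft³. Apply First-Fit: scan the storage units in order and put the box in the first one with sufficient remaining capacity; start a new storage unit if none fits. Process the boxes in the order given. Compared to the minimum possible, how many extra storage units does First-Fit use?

First-Fit: [138] [122,24] [91] [93] [127] [105] → 6 storage units.
6 boxes exceed 75 ft³ (half the capacity), and no two of those can share a storage unit, so at least 6 storage units are needed.
So 6 is already optimal.

0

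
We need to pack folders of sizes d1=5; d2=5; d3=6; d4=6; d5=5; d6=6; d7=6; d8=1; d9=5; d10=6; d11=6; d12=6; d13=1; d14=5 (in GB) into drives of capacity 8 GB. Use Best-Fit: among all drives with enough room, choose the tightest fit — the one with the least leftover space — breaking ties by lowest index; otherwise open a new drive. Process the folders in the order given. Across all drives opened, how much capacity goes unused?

27

d1 (5 GB) → drive 1 (remaining 3 GB)
d2 (5 GB) → drive 2 (remaining 3 GB)
d3 (6 GB) → drive 3 (remaining 2 GB)
d4 (6 GB) → drive 4 (remaining 2 GB)
d5 (5 GB) → drive 5 (remaining 3 GB)
d6 (6 GB) → drive 6 (remaining 2 GB)
d7 (6 GB) → drive 7 (remaining 2 GB)
d8 (1 GB) → drive 3 (remaining 1 GB)
d9 (5 GB) → drive 8 (remaining 3 GB)
d10 (6 GB) → drive 9 (remaining 2 GB)
d11 (6 GB) → drive 10 (remaining 2 GB)
d12 (6 GB) → drive 11 (remaining 2 GB)
d13 (1 GB) → drive 3 (remaining 0 GB)
d14 (5 GB) → drive 12 (remaining 3 GB)
12 drives × 8 GB = 96 GB; used 69 GB; unused 27 GB.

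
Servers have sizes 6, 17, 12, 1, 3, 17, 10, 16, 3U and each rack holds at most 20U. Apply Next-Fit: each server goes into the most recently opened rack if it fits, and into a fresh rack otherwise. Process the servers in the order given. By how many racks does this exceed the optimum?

1

Next-Fit: [6] [17] [12,1,3] [17] [10] [16,3] → 6 racks.
Total size 85U; any packing needs at least ⌈85/20⌉ = 5 racks.
An optimal packing achieves that bound: [17,3] [17,3] [16,1] [12,6] [10] → 5 racks.
Excess: 6 − 5 = 1.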